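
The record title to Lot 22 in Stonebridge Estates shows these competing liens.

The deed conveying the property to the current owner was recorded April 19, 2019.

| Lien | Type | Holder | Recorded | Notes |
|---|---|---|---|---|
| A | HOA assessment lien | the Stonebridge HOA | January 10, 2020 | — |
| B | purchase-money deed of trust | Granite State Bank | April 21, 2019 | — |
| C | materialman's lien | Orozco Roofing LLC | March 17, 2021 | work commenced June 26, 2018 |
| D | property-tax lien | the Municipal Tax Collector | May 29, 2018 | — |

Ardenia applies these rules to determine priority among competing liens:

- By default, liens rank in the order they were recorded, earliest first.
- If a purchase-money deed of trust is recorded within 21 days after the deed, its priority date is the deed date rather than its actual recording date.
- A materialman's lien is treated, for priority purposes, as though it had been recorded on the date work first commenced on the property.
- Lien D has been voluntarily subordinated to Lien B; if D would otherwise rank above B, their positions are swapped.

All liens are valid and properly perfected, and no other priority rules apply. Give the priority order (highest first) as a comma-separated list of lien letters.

B, C, D, A

First, effective dates: B's effective date is the deed date, April 19, 2019; C's effective date is June 26, 2018, when work began.
Sorted by effective date: D (May 29, 2018), C (June 26, 2018), B (April 19, 2019), A (January 10, 2020).
Because D would otherwise rank above B, the subordination swaps them.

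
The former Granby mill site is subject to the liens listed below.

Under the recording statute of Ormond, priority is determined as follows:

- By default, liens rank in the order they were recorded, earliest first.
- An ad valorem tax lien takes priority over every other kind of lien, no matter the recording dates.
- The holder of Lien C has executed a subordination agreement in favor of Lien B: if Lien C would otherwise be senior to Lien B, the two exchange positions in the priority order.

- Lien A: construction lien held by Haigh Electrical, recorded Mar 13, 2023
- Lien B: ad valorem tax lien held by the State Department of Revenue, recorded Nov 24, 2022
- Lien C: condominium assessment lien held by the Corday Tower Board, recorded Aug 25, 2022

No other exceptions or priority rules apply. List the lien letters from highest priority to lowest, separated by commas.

As an ad valorem tax lien, B is senior to every other lien.
Among the remaining liens, by effective date: C (Aug 25, 2022), A (Mar 13, 2023).
Since C is not senior to B, the subordination leaves the order unchanged.

B, C, A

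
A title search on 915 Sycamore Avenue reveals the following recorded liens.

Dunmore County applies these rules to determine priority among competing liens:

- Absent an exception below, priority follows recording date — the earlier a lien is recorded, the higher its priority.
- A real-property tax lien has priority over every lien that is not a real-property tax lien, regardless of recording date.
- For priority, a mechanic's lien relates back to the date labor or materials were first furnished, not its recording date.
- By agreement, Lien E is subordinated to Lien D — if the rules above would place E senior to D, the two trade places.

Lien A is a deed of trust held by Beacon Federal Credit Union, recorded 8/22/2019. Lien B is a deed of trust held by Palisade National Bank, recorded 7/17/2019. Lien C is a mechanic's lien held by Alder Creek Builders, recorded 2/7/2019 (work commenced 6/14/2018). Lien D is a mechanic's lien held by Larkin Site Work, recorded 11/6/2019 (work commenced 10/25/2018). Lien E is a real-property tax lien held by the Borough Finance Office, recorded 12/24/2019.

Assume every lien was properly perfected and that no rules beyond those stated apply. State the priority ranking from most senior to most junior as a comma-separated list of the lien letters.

D, C, E, B, A

First, effective dates: C relates back to 6/14/2018 (work commenced); D's effective date is 10/25/2018, when work began.
E is a real-property tax lien and takes priority over every other lien.
Among the remaining liens, by effective date: C (6/14/2018), D (10/25/2018), B (7/17/2019), A (8/22/2019).
The subordination applies — E was senior to D — so E and D swap.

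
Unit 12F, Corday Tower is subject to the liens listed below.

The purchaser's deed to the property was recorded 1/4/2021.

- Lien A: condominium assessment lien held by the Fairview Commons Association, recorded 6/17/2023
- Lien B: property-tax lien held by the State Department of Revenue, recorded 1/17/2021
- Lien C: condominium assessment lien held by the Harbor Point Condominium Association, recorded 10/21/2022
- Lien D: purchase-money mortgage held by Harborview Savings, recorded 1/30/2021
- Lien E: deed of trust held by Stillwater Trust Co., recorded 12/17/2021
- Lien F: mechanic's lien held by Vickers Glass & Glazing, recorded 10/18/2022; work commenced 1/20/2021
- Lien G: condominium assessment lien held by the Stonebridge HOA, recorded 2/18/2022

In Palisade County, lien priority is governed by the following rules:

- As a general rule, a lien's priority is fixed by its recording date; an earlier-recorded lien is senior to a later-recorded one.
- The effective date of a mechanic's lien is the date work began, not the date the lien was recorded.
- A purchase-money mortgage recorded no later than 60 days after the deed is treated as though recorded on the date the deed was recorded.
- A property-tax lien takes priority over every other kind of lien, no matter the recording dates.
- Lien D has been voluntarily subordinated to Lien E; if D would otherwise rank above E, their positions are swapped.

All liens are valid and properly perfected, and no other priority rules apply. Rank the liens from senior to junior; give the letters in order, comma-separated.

Effective dates: D's effective date is the deed date, 1/4/2021; F relates back to 1/20/2021 (work commenced).
As a property-tax lien, B is senior to every other lien.
Among the remaining liens, by effective date: D (1/4/2021), F (1/20/2021), E (12/17/2021), G (2/18/2022), C (10/21/2022), A (6/17/2023).
The subordination applies — D was senior to E — so D and E swap.

B, E, F, D, G, C, A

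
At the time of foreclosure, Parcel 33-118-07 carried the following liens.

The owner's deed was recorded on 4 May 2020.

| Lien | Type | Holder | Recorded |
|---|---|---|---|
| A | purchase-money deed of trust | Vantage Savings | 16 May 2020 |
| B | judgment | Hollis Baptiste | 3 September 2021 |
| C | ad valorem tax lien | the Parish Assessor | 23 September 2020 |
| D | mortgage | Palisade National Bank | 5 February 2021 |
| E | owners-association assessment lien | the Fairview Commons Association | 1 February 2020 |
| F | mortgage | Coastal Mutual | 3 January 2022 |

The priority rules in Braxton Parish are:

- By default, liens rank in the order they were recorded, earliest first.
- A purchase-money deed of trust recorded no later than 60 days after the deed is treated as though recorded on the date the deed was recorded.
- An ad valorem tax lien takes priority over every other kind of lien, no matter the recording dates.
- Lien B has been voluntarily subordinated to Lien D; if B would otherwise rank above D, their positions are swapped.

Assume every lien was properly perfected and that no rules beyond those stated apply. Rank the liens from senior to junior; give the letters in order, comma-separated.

Adjusting effective dates: A was recorded within the 60-day window, so its effective date is the deed date 4 May 2020.
C, as an ad valorem tax lien, has superpriority and ranks first.
The other liens, earliest effective date first: E (1 February 2020), A (4 May 2020), D (5 February 2021), B (3 September 2021), F (3 January 2022).
B is already junior to D, so the subordination agreement changes nothing.

C, E, A, D, B, F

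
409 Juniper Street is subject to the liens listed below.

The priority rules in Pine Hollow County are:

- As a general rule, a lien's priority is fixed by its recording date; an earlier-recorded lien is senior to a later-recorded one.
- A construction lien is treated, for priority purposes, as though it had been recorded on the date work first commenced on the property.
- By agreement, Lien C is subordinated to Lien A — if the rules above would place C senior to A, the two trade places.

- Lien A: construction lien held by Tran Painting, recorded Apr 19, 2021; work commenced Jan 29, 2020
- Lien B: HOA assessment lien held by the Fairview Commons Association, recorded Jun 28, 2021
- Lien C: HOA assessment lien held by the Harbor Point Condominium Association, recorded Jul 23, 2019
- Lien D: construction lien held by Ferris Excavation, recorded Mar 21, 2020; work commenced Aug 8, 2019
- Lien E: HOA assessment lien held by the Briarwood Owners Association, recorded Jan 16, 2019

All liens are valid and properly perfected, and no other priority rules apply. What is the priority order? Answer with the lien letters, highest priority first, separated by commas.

Effective dates: A is treated as recorded Jan 29, 2020, the work-commencement date; D is treated as recorded Aug 8, 2019, the work-commencement date.
By effective date: E (Jan 16, 2019), C (Jul 23, 2019), D (Aug 8, 2019), A (Jan 29, 2020), B (Jun 28, 2021).
The subordination applies — C was senior to A — so C and A swap.

E, A, D, C, B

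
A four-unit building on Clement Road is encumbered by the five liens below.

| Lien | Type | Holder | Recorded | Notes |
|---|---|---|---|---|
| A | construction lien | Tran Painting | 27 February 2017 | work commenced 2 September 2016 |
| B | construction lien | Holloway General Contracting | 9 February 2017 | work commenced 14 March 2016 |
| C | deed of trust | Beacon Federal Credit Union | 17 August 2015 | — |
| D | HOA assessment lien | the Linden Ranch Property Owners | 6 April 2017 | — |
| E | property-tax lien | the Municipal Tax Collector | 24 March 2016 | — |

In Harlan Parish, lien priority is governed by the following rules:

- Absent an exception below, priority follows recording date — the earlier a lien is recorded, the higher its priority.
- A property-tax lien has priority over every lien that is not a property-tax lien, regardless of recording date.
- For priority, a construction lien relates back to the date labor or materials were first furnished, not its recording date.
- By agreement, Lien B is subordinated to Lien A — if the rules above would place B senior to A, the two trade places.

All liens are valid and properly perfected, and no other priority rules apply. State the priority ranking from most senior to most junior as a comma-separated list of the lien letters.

Effective dates after the stated exceptions: A's effective date is 2 September 2016, when work began; B's effective date is 14 March 2016, when work began.
As a property-tax lien, E is senior to every other lien.
The other liens, earliest effective date first: C (17 August 2015), B (14 March 2016), A (2 September 2016), D (6 April 2017).
B would otherwise be senior to A, so under the subordination agreement B and A exchange positions.

E, C, A, B, D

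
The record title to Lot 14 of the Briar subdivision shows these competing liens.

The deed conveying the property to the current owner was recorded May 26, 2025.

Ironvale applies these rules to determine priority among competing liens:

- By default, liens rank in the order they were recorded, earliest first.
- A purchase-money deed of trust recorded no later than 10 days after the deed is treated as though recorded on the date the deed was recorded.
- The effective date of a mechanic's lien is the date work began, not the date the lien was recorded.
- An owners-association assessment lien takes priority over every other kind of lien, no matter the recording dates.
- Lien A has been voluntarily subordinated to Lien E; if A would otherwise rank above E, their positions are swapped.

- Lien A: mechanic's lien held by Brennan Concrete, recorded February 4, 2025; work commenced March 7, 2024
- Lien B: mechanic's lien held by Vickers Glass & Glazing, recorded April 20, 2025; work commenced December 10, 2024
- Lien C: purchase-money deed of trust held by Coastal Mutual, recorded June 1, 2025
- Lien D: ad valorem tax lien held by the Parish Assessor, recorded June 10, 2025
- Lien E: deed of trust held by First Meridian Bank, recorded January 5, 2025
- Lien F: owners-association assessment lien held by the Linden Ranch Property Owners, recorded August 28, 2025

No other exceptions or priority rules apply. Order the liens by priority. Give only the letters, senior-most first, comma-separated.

Effective dates after the stated exceptions: A's effective date is March 7, 2024, when work began; B's effective date is December 10, 2024, when work began; C's effective date is the deed date, May 26, 2025.
F is an owners-association assessment lien and takes priority over every other lien.
Among the remaining liens, by effective date: A (March 7, 2024), B (December 10, 2024), E (January 5, 2025), C (May 26, 2025), D (June 10, 2025).
Because A would otherwise rank above E, the subordination swaps them.

F, E, B, A, C, D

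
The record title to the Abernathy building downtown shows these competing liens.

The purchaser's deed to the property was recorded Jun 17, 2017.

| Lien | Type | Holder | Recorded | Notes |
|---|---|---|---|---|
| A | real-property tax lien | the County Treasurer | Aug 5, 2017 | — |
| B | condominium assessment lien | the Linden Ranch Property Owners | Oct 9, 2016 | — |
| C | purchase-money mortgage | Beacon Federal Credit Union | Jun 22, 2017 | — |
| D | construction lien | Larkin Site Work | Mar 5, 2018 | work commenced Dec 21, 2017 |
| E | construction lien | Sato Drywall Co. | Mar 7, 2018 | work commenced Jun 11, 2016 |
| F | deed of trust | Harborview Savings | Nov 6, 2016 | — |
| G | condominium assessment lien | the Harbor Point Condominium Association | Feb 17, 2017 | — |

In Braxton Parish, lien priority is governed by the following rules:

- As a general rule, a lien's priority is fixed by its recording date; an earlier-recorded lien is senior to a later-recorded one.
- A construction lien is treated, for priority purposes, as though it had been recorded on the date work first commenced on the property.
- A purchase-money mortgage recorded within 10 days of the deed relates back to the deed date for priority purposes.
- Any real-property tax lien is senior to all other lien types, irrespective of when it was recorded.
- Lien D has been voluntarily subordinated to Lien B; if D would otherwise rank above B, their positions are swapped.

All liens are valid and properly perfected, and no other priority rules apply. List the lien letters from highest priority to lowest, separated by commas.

A, E, B, F, G, C, D

Adjusting effective dates: C's effective date is the deed date, Jun 17, 2017; D is treated as recorded Dec 21, 2017, the work-commencement date; E is treated as recorded Jun 11, 2016, the work-commencement date.
A, as a real-property tax lien, has superpriority and ranks first.
Ordering the rest by effective date: E (Jun 11, 2016), B (Oct 9, 2016), F (Nov 6, 2016), G (Feb 17, 2017), C (Jun 17, 2017), D (Dec 21, 2017).
Since D is not senior to B, the subordination leaves the order unchanged.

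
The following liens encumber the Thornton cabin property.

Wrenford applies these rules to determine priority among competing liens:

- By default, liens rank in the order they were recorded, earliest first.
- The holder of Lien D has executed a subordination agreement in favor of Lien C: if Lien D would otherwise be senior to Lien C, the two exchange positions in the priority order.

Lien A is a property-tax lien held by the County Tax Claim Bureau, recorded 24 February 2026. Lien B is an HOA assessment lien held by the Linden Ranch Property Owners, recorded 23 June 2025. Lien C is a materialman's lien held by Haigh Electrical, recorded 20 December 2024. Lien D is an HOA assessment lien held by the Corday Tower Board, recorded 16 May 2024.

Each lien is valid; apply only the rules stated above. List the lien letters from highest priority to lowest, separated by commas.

Ordering by effective date: D (16 May 2024), C (20 December 2024), B (23 June 2025), A (24 February 2026).
D would otherwise be senior to C, so under the subordination agreement D and C exchange positions.

C, D, B, A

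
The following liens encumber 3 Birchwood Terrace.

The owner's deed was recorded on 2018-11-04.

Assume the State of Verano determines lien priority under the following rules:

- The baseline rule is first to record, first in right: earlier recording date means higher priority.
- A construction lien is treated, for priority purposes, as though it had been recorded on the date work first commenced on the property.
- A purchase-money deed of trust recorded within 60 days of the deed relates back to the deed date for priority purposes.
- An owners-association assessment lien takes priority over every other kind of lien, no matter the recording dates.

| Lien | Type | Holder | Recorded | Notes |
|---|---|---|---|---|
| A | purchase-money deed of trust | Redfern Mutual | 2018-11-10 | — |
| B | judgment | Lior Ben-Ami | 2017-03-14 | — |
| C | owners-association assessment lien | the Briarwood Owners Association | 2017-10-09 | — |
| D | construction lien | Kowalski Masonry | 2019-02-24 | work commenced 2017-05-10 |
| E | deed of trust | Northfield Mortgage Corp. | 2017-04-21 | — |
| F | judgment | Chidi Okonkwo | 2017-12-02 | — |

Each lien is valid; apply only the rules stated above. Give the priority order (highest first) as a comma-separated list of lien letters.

C, B, E, D, F, A

Effective dates after the stated exceptions: A's effective date is the deed date, 2018-11-04; D's effective date is 2017-05-10, when work began.
C is an owners-association assessment lien, so it outranks all other liens regardless of date.
The other liens, earliest effective date first: B (2017-03-14), E (2017-04-21), D (2017-05-10), F (2017-12-02), A (2018-11-04).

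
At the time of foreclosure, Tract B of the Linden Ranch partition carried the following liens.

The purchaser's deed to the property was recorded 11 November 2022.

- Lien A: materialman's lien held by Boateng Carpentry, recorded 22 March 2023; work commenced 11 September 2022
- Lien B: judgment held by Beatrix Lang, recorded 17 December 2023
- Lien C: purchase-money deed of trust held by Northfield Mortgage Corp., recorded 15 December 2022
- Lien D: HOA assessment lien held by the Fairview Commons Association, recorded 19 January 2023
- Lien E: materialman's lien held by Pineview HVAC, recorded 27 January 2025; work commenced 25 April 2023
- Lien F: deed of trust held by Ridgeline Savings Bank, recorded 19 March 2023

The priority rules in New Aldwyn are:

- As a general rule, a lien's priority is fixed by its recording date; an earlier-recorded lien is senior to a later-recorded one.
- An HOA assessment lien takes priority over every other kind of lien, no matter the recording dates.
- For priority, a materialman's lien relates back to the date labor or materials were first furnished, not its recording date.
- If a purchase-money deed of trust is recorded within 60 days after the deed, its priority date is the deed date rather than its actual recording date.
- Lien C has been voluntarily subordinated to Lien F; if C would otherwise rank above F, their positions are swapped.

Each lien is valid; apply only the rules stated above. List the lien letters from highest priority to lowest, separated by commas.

D, A, F, C, E, B

First, effective dates: A is treated as recorded 11 September 2022, the work-commencement date; C's effective date is the deed date, 11 November 2022; E relates back to 25 April 2023 (work commenced).
As an HOA assessment lien, D is senior to every other lien.
Ordering the rest by effective date: A (11 September 2022), C (11 November 2022), F (19 March 2023), E (25 April 2023), B (17 December 2023).
Because C would otherwise rank above F, the subordination swaps them.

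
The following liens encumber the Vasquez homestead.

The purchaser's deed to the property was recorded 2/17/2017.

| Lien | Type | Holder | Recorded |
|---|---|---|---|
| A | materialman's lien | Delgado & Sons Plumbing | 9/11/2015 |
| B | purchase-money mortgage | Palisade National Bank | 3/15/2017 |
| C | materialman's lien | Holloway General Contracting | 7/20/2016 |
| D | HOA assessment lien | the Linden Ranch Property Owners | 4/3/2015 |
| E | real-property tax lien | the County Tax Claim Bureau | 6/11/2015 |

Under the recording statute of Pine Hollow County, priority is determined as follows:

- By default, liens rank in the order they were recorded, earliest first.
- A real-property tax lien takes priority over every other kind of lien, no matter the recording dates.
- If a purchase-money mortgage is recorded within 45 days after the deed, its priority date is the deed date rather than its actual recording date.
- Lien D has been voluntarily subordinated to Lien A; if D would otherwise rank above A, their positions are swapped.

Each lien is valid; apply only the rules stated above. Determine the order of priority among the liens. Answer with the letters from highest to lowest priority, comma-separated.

E, A, D, C, B

Effective dates: B was recorded within the 45-day window, so its effective date is the deed date 2/17/2017.
E is a real-property tax lien, so it outranks all other liens regardless of date.
Ordering the rest by effective date: D (4/3/2015), A (9/11/2015), C (7/20/2016), B (2/17/2017).
D would otherwise be senior to A, so under the subordination agreement D and A exchange positions.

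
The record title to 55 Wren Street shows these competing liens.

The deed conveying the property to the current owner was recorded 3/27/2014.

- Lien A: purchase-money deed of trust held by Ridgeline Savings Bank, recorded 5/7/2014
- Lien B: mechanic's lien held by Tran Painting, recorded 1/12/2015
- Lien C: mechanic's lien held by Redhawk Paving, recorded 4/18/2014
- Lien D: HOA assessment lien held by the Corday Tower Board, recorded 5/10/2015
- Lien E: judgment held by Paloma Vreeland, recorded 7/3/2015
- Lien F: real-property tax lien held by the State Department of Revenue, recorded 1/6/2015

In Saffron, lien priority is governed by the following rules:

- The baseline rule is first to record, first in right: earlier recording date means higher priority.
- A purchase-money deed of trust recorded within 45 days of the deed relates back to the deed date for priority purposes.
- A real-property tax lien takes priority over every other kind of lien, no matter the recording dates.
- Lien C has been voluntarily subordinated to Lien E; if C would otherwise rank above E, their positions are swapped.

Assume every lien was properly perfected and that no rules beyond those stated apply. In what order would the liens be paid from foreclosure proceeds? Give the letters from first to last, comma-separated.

F, A, E, B, D, C

Effective dates: A was recorded within the 45-day window, so its effective date is the deed date 3/27/2014.
F, as a real-property tax lien, has superpriority and ranks first.
Among the remaining liens, by effective date: A (3/27/2014), C (4/18/2014), B (1/12/2015), D (5/10/2015), E (7/3/2015).
The subordination applies — C was senior to E — so C and E swap.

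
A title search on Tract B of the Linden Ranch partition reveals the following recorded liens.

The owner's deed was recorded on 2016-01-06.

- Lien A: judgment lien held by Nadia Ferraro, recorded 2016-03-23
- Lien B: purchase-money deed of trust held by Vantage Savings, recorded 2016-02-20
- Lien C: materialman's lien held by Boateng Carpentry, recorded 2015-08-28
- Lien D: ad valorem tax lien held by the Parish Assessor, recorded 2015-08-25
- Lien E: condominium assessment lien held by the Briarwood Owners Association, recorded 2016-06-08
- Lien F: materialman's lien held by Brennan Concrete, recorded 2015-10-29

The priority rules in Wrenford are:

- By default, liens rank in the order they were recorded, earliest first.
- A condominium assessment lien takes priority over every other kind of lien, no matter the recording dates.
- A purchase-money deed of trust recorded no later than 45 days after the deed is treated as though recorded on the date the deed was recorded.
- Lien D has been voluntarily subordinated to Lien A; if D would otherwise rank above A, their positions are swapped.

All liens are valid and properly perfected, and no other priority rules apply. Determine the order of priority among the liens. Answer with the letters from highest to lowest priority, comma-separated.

Adjusting effective dates: B was recorded within the 45-day window, so its effective date is the deed date 2016-01-06.
As a condominium assessment lien, E is senior to every other lien.
Among the remaining liens, by effective date: D (2015-08-25), C (2015-08-28), F (2015-10-29), B (2016-01-06), A (2016-03-23).
D is senior to A before the subordination, so the two trade places.

E, A, C, F, B, D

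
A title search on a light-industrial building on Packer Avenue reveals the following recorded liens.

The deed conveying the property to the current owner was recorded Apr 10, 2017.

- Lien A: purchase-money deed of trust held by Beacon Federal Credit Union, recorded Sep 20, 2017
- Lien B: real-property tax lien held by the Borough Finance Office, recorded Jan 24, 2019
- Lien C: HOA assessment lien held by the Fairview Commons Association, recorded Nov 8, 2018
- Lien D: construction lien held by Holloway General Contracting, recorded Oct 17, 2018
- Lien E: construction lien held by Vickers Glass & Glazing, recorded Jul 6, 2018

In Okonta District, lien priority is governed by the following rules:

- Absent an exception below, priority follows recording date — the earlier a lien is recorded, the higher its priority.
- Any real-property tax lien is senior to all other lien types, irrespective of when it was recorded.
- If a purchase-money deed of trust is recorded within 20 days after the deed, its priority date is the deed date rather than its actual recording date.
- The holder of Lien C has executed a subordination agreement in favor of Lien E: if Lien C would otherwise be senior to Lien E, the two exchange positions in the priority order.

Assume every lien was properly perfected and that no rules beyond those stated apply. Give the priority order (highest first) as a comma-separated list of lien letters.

B, A, E, D, C

Effective dates: A was recorded 163 days after the deed — beyond 20 days — so no relation-back applies.
As a real-property tax lien, B is senior to every other lien.
The other liens, earliest effective date first: A (Sep 20, 2017), E (Jul 6, 2018), D (Oct 17, 2018), C (Nov 8, 2018).
C already ranks below E; the subordination has no effect.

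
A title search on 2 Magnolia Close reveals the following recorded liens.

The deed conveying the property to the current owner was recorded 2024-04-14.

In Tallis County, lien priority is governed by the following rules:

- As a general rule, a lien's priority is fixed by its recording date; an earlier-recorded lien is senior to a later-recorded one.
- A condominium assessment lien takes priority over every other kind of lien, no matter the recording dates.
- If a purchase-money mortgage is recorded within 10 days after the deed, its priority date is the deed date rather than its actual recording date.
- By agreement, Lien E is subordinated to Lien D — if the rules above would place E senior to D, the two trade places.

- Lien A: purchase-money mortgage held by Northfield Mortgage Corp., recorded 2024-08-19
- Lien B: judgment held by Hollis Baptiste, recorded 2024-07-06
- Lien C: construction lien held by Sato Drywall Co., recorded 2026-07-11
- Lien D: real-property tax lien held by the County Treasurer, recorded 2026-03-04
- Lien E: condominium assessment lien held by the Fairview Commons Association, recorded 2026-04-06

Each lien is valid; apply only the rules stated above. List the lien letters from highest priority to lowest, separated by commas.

D, B, A, E, C

Effective dates after the stated exceptions: A missed the 10-day window (127 days after the deed), so its recording date stands.
E is a condominium assessment lien and takes priority over every other lien.
The other liens, earliest effective date first: B (2024-07-06), A (2024-08-19), D (2026-03-04), C (2026-07-11).
E would otherwise be senior to D, so under the subordination agreement E and D exchange positions.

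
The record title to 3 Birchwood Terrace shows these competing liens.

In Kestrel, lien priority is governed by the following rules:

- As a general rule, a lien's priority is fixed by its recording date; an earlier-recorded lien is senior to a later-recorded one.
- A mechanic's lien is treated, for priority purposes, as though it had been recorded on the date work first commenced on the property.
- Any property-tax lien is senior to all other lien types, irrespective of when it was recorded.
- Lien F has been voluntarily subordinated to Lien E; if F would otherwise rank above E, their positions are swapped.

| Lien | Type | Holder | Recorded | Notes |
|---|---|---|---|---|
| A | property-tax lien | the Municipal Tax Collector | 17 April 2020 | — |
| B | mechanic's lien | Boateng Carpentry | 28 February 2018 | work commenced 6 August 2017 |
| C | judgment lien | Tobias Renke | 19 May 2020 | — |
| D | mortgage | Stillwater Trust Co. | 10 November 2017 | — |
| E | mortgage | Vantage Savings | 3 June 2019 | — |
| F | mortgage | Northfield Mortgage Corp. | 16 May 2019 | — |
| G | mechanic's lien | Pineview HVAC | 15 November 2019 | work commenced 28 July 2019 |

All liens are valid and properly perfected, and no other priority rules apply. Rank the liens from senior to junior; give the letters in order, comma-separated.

A, B, D, E, F, G, C

Adjusting effective dates: B's effective date is 6 August 2017, when work began; G's effective date is 28 July 2019, when work began.
A is a property-tax lien and takes priority over every other lien.
The other liens, earliest effective date first: B (6 August 2017), D (10 November 2017), F (16 May 2019), E (3 June 2019), G (28 July 2019), C (19 May 2020).
Because F would otherwise rank above E, the subordination swaps them.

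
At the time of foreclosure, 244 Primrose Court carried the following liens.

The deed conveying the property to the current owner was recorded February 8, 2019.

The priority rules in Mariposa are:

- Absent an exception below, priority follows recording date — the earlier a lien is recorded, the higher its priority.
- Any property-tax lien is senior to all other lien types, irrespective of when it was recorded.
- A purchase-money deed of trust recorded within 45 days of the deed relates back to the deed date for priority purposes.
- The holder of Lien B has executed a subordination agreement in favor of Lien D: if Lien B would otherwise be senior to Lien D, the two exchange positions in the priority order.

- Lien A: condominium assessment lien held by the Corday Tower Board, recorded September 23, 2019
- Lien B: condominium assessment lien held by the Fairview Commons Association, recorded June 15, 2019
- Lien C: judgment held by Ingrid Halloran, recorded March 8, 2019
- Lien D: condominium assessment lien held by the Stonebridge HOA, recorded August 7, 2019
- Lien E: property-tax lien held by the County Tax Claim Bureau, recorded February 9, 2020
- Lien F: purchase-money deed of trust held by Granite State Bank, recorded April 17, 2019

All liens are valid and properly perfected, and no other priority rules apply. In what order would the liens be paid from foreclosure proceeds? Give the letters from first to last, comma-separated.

Effective dates: F missed the 45-day window (68 days after the deed), so its recording date stands.
E, as a property-tax lien, has superpriority and ranks first.
Ordering the rest by effective date: C (March 8, 2019), F (April 17, 2019), B (June 15, 2019), D (August 7, 2019), A (September 23, 2019).
Because B would otherwise rank above D, the subordination swaps them.

E, C, F, D, B, A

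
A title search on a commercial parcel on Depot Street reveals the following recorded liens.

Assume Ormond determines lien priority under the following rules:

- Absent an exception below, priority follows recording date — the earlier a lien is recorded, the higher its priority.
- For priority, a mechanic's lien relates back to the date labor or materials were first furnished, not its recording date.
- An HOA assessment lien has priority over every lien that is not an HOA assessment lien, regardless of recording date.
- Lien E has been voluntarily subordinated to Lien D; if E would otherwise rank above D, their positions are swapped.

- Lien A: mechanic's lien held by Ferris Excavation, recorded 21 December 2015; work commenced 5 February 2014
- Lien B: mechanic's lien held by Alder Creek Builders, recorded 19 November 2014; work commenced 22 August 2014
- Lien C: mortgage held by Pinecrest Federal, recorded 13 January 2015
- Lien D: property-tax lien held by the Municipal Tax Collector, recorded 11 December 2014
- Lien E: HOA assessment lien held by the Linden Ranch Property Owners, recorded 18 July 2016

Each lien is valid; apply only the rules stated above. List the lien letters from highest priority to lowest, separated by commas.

Adjusting effective dates: A relates back to 5 February 2014 (work commenced); B's effective date is 22 August 2014, when work began.
E is an HOA assessment lien, so it outranks all other liens regardless of date.
Among the remaining liens, by effective date: A (5 February 2014), B (22 August 2014), D (11 December 2014), C (13 January 2015).
The subordination applies — E was senior to D — so E and D swap.

D, A, B, E, C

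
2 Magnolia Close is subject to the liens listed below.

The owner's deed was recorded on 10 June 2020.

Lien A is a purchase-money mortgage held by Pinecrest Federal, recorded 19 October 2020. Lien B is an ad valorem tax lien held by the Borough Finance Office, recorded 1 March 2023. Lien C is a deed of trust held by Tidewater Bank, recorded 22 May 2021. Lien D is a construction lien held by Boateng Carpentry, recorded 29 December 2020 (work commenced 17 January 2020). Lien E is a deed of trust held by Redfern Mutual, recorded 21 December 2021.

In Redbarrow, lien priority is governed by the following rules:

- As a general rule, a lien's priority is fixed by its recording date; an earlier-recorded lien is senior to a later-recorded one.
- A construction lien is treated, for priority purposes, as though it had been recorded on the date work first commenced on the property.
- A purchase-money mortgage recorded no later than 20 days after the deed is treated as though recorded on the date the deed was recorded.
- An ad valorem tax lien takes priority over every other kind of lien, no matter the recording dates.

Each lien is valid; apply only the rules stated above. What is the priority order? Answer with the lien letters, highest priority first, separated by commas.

B, D, A, C, E

Adjusting effective dates: A missed the 20-day window (131 days after the deed), so its recording date stands; D relates back to 17 January 2020 (work commenced).
As an ad valorem tax lien, B is senior to every other lien.
Among the remaining liens, by effective date: D (17 January 2020), A (19 October 2020), C (22 May 2021), E (21 December 2021).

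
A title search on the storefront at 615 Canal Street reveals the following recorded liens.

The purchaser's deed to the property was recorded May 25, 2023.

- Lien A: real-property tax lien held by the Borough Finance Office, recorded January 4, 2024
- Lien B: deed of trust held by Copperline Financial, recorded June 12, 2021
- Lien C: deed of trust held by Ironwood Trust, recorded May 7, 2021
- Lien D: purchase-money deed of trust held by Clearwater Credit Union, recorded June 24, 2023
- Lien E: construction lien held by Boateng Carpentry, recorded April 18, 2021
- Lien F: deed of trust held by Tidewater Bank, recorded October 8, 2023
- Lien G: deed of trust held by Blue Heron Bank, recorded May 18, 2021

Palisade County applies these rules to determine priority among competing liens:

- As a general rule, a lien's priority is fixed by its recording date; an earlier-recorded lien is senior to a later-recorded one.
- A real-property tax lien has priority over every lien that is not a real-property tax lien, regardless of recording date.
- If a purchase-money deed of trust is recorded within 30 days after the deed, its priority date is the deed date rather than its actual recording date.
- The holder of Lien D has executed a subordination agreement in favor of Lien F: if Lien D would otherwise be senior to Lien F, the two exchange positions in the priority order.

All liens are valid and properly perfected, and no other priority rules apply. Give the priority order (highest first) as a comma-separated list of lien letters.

First, effective dates: D's effective date is the deed date, May 25, 2023.
A is a real-property tax lien, so it outranks all other liens regardless of date.
Among the remaining liens, by effective date: E (April 18, 2021), C (May 7, 2021), G (May 18, 2021), B (June 12, 2021), D (May 25, 2023), F (October 8, 2023).
Because D would otherwise rank above F, the subordination swaps them.

A, E, C, G, B, F, D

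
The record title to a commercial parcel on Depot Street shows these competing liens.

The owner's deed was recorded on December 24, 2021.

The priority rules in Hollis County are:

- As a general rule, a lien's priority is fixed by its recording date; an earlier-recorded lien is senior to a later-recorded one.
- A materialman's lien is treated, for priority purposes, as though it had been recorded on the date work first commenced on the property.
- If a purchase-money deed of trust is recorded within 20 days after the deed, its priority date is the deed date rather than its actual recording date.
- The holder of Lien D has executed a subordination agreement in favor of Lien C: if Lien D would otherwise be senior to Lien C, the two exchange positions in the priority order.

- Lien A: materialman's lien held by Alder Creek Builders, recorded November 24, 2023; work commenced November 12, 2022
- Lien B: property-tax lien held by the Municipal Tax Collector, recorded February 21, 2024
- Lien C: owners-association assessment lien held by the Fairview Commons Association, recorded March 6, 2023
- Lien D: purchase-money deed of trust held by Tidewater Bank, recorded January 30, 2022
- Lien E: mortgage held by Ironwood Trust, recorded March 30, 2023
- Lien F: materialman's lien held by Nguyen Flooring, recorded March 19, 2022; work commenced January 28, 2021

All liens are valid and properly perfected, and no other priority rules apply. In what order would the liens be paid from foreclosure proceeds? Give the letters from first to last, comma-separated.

F, C, A, D, E, B

Effective dates: A relates back to November 12, 2022 (work commenced); D was recorded 37 days after the deed, outside the 20-day window, so it keeps its recording date; F's effective date is January 28, 2021, when work began.
By effective date: F (January 28, 2021), D (January 30, 2022), A (November 12, 2022), C (March 6, 2023), E (March 30, 2023), B (February 21, 2024).
D is senior to C before the subordination, so the two trade places.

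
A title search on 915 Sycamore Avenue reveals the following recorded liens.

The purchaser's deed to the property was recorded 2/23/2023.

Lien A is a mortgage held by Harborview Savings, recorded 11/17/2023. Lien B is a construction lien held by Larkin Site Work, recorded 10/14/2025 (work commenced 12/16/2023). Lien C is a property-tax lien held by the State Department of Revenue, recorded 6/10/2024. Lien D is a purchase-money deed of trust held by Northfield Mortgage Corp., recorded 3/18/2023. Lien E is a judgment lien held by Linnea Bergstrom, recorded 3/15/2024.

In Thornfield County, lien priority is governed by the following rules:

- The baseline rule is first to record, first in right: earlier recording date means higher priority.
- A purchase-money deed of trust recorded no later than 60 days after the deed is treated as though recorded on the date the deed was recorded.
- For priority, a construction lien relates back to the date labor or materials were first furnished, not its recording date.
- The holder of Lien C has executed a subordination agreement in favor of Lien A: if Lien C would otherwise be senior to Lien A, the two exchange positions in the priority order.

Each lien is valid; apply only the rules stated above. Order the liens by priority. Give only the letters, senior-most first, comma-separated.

D, A, B, E, C

Effective dates: B's effective date is 12/16/2023, when work began; D's effective date is the deed date, 2/23/2023.
Ordering by effective date: D (2/23/2023), A (11/17/2023), B (12/16/2023), E (3/15/2024), C (6/10/2024).
C is already junior to A, so the subordination agreement changes nothing.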